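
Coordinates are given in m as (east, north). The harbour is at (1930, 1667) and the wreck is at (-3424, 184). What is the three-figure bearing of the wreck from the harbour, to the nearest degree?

255°

Δeast = -3424 − 1930 = -5354.00; Δnorth = 184 − 1667 = -1483.00.
Bearing = atan2(Δeast, Δnorth) mod 360° = 254.52° ≈ 255°.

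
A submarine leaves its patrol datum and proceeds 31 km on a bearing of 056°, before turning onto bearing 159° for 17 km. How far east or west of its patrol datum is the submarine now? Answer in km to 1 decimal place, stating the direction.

31.8 km east

Leg 1 (056°, 31 km): east 31 sin 56° = 25.70, north 31 cos 56° = 17.33
Leg 2 (159°, 17 km): east 17 sin 159° = 6.09, north 17 cos 159° = -15.87
Net east component: 31.79 km.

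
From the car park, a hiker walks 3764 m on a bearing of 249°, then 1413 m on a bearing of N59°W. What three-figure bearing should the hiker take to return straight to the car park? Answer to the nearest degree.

083°

Leg 1 (249°, 3764 m): east 3764 sin 249° = -3514.00, north 3764 cos 249° = -1348.90
Leg 2 (N59°W, 1413 m): east 1413 sin 301° = -1211.18, north 1413 cos 301° = 727.75
Net displacement: -4725.17 east, -621.15 north. Direction back to start is (4725.17, 621.15): bearing = atan2(4725.17, 621.15) mod 360° = 82.51° ≈ 083°.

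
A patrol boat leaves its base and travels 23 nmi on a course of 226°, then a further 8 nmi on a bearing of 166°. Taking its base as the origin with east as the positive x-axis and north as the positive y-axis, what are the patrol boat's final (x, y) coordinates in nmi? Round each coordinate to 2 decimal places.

Leg 1 (226°, 23 nmi): east 23 sin 226° = -16.54, north 23 cos 226° = -15.98
Leg 2 (166°, 8 nmi): east 8 sin 166° = 1.94, north 8 cos 166° = -7.76
Summing: -14.61 nmi east, -23.74 nmi north → (-14.61, -23.74).

(-14.61, -23.74)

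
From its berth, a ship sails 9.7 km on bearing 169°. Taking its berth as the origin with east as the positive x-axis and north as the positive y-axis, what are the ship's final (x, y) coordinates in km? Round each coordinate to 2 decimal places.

(1.85, -9.52)

Leg 1 (169°, 9.7 km): east 9.7 sin 169° = 1.85, north 9.7 cos 169° = -9.52
Summing: 1.85 km east, -9.52 km north → (1.85, -9.52).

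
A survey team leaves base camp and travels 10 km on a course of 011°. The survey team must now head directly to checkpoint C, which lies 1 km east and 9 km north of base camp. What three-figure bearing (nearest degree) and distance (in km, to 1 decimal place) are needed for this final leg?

228°, 1.2 km

Leg 1 (011°, 10 km): east 10 sin 11° = 1.91, north 10 cos 11° = 9.82
Current position: (1.91, 9.82). Target: (1, 9). Remaining: Δeast = -0.91, Δnorth = -0.82.
Bearing = atan2(-0.91, -0.82) mod 360° = 228.05°; distance = √((-0.91)² + (-0.82)²) = 1.221 km.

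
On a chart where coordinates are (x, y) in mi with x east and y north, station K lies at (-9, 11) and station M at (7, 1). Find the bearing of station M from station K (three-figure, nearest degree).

122°

Δeast = 7 − -9 = 16.00; Δnorth = 1 − 11 = -10.00.
Bearing = atan2(Δeast, Δnorth) mod 360° = 122.01° ≈ 122°.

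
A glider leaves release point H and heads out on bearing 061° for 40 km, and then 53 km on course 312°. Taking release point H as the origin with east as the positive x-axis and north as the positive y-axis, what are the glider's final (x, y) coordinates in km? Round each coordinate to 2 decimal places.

(-4.40, 54.86)

Leg 1 (061°, 40 km): east 40 sin 61° = 34.98, north 40 cos 61° = 19.39
Leg 2 (312°, 53 km): east 53 sin 312° = -39.39, north 53 cos 312° = 35.46
Summing: -4.40 km east, 54.86 km north → (-4.40, 54.86).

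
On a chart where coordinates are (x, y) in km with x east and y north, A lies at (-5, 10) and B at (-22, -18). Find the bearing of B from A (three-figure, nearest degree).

211°

Δeast = -22 − -5 = -17.00; Δnorth = -18 − 10 = -28.00.
Bearing = atan2(Δeast, Δnorth) mod 360° = 211.26° ≈ 211°.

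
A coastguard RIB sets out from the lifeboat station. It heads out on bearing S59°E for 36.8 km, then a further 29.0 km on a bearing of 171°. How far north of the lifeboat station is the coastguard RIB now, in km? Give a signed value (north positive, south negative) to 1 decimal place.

Leg 1 (S59°E, 36.8 km): east 36.8 sin 121° = 31.54, north 36.8 cos 121° = -18.95
Leg 2 (171°, 29.0 km): east 29.0 sin 171° = 4.54, north 29.0 cos 171° = -28.64
Net north component: -47.60 km.

-47.6 km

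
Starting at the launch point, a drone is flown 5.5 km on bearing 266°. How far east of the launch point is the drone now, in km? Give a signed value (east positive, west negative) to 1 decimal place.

-5.5 km

Leg 1 (266°, 5.5 km): east 5.5 sin 266° = -5.49, north 5.5 cos 266° = -0.38
Net east component: -5.49 km.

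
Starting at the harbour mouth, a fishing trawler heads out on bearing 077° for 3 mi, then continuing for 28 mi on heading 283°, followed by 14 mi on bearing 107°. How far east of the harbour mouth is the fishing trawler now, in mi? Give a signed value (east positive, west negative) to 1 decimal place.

-11.0 mi

Leg 1 (077°, 3 mi): east 3 sin 77° = 2.92, north 3 cos 77° = 0.67
Leg 2 (283°, 28 mi): east 28 sin 283° = -27.28, north 28 cos 283° = 6.30
Leg 3 (107°, 14 mi): east 14 sin 107° = 13.39, north 14 cos 107° = -4.09
Net east component: -10.97 mi.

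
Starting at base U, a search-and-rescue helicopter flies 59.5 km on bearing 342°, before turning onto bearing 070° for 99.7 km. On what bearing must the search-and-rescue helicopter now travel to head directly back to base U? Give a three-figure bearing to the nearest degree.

Leg 1 (342°, 59.5 km): east 59.5 sin 342° = -18.39, north 59.5 cos 342° = 56.59
Leg 2 (070°, 99.7 km): east 99.7 sin 70° = 93.69, north 99.7 cos 70° = 34.10
Net displacement: 75.30 east, 90.69 north. Direction back to start is (-75.30, -90.69): bearing = atan2(-75.30, -90.69) mod 360° = 219.70° ≈ 220°.

220°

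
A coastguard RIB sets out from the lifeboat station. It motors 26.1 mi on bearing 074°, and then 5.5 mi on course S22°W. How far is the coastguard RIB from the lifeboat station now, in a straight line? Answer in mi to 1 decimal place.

23.1 mi

Leg 1 (074°, 26.1 mi): east 26.1 sin 74° = 25.09, north 26.1 cos 74° = 7.19
Leg 2 (S22°W, 5.5 mi): east 5.5 sin 202° = -2.06, north 5.5 cos 202° = -5.10
Net: 23.03 east, 2.09 north. Distance = √((23.03)² + (2.09)²) = 23.124 mi.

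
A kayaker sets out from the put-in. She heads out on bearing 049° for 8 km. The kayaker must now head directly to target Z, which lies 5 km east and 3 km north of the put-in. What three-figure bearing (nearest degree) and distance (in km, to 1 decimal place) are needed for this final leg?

Leg 1 (049°, 8 km): east 8 sin 49° = 6.04, north 8 cos 49° = 5.25
Current position: (6.04, 5.25). Target: (5, 3). Remaining: Δeast = -1.04, Δnorth = -2.25.
Bearing = atan2(-1.04, -2.25) mod 360° = 204.77°; distance = √((-1.04)² + (-2.25)²) = 2.476 km.

205°, 2.5 km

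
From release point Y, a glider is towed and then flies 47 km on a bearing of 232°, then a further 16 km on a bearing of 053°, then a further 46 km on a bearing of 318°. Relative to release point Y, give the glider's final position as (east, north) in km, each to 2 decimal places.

(-55.04, 14.88)

Leg 1 (232°, 47 km): east 47 sin 232° = -37.04, north 47 cos 232° = -28.94
Leg 2 (053°, 16 km): east 16 sin 53° = 12.78, north 16 cos 53° = 9.63
Leg 3 (318°, 46 km): east 46 sin 318° = -30.78, north 46 cos 318° = 34.18
Summing: -55.04 km east, 14.88 km north → (-55.04, 14.88).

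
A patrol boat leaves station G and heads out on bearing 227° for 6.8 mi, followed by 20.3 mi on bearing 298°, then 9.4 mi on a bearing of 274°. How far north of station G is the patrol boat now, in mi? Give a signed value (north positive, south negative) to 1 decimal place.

Leg 1 (227°, 6.8 mi): east 6.8 sin 227° = -4.97, north 6.8 cos 227° = -4.64
Leg 2 (298°, 20.3 mi): east 20.3 sin 298° = -17.92, north 20.3 cos 298° = 9.53
Leg 3 (274°, 9.4 mi): east 9.4 sin 274° = -9.38, north 9.4 cos 274° = 0.66
Net north component: 5.55 mi.

5.5 mi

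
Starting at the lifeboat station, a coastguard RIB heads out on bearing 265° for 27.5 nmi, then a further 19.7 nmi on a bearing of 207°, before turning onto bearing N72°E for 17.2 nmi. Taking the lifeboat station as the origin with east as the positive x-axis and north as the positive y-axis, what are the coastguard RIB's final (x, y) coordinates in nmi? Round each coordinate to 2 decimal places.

Leg 1 (265°, 27.5 nmi): east 27.5 sin 265° = -27.40, north 27.5 cos 265° = -2.40
Leg 2 (207°, 19.7 nmi): east 19.7 sin 207° = -8.94, north 19.7 cos 207° = -17.55
Leg 3 (N72°E, 17.2 nmi): east 17.2 sin 72° = 16.36, north 17.2 cos 72° = 5.32
Summing: -19.98 nmi east, -14.63 nmi north → (-19.98, -14.63).

(-19.98, -14.63)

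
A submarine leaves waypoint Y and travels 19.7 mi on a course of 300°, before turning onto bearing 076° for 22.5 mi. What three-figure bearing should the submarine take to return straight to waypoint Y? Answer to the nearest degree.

Leg 1 (300°, 19.7 mi): east 19.7 sin 300° = -17.06, north 19.7 cos 300° = 9.85
Leg 2 (076°, 22.5 mi): east 22.5 sin 76° = 21.83, north 22.5 cos 76° = 5.44
Net displacement: 4.77 east, 15.29 north. Direction back to start is (-4.77, -15.29): bearing = atan2(-4.77, -15.29) mod 360° = 197.33° ≈ 197°.

197°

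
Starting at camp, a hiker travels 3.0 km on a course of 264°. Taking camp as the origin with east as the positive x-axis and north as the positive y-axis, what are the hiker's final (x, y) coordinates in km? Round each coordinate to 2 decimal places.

(-2.98, -0.31)

Leg 1 (264°, 3.0 km): east 3.0 sin 264° = -2.98, north 3.0 cos 264° = -0.31
Summing: -2.98 km east, -0.31 km north → (-2.98, -0.31).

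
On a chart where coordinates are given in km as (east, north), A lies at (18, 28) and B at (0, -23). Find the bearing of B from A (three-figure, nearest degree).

Δeast = 0 − 18 = -18.00; Δnorth = -23 − 28 = -51.00.
Bearing = atan2(Δeast, Δnorth) mod 360° = 199.44° ≈ 199°.

199°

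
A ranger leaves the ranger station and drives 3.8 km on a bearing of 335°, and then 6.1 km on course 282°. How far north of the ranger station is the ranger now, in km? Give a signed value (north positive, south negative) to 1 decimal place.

4.7 km

Leg 1 (335°, 3.8 km): east 3.8 sin 335° = -1.61, north 3.8 cos 335° = 3.44
Leg 2 (282°, 6.1 km): east 6.1 sin 282° = -5.97, north 6.1 cos 282° = 1.27
Net north component: 4.71 km.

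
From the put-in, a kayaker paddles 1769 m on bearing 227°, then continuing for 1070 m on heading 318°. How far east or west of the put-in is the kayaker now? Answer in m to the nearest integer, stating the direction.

Leg 1 (227°, 1769 m): east 1769 sin 227° = -1293.76, north 1769 cos 227° = -1206.46
Leg 2 (318°, 1070 m): east 1070 sin 318° = -715.97, north 1070 cos 318° = 795.16
Net east component: -2009.73 m.

2010 m west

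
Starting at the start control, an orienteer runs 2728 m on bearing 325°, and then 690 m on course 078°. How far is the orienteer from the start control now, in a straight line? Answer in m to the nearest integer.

Leg 1 (325°, 2728 m): east 2728 sin 325° = -1564.72, north 2728 cos 325° = 2234.65
Leg 2 (078°, 690 m): east 690 sin 78° = 674.92, north 690 cos 78° = 143.46
Net: -889.79 east, 2378.11 north. Distance = √((-889.79)² + (2378.11)²) = 2539.118 m.

2539 m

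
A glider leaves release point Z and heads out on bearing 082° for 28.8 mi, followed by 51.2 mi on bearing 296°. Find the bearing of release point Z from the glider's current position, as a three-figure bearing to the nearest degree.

147°

Leg 1 (082°, 28.8 mi): east 28.8 sin 82° = 28.52, north 28.8 cos 82° = 4.01
Leg 2 (296°, 51.2 mi): east 51.2 sin 296° = -46.02, north 51.2 cos 296° = 22.44
Net displacement: -17.50 east, 26.45 north. Direction back to start is (17.50, -26.45): bearing = atan2(17.50, -26.45) mod 360° = 146.52° ≈ 147°.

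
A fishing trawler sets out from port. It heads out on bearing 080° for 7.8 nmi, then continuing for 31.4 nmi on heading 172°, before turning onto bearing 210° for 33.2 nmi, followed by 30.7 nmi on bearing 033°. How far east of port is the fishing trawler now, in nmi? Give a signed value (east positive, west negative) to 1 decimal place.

12.2 nmi

Leg 1 (080°, 7.8 nmi): east 7.8 sin 80° = 7.68, north 7.8 cos 80° = 1.35
Leg 2 (172°, 31.4 nmi): east 31.4 sin 172° = 4.37, north 31.4 cos 172° = -31.09
Leg 3 (210°, 33.2 nmi): east 33.2 sin 210° = -16.60, north 33.2 cos 210° = -28.75
Leg 4 (033°, 30.7 nmi): east 30.7 sin 33° = 16.72, north 30.7 cos 33° = 25.75
Net east component: 12.17 nmi.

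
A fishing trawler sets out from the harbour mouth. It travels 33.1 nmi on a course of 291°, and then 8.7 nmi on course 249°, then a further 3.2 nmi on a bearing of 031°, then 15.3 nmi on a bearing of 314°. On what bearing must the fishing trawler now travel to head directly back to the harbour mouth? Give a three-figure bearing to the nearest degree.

Leg 1 (291°, 33.1 nmi): east 33.1 sin 291° = -30.90, north 33.1 cos 291° = 11.86
Leg 2 (249°, 8.7 nmi): east 8.7 sin 249° = -8.12, north 8.7 cos 249° = -3.12
Leg 3 (031°, 3.2 nmi): east 3.2 sin 31° = 1.65, north 3.2 cos 31° = 2.74
Leg 4 (314°, 15.3 nmi): east 15.3 sin 314° = -11.01, north 15.3 cos 314° = 10.63
Net displacement: -48.38 east, 22.12 north. Direction back to start is (48.38, -22.12): bearing = atan2(48.38, -22.12) mod 360° = 114.57° ≈ 115°.

115°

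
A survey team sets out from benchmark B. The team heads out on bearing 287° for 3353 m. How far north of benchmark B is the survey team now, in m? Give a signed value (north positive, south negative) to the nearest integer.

980 m

Leg 1 (287°, 3353 m): east 3353 sin 287° = -3206.49, north 3353 cos 287° = 980.32
Net north component: 980.32 m.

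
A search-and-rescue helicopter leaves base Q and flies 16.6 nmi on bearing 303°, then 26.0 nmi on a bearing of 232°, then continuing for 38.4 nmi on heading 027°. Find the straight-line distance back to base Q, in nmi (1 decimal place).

32.1 nmi

Leg 1 (303°, 16.6 nmi): east 16.6 sin 303° = -13.92, north 16.6 cos 303° = 9.04
Leg 2 (232°, 26.0 nmi): east 26.0 sin 232° = -20.49, north 26.0 cos 232° = -16.01
Leg 3 (027°, 38.4 nmi): east 38.4 sin 27° = 17.43, north 38.4 cos 27° = 34.21
Net: -16.98 east, 27.25 north. Distance = √((-16.98)² + (27.25)²) = 32.104 nmi.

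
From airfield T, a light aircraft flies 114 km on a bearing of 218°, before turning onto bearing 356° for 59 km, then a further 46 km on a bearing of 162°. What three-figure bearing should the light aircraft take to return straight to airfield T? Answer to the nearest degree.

039°

Leg 1 (218°, 114 km): east 114 sin 218° = -70.19, north 114 cos 218° = -89.83
Leg 2 (356°, 59 km): east 59 sin 356° = -4.12, north 59 cos 356° = 58.86
Leg 3 (162°, 46 km): east 46 sin 162° = 14.21, north 46 cos 162° = -43.75
Net displacement: -60.09 east, -74.73 north. Direction back to start is (60.09, 74.73): bearing = atan2(60.09, 74.73) mod 360° = 38.80° ≈ 039°.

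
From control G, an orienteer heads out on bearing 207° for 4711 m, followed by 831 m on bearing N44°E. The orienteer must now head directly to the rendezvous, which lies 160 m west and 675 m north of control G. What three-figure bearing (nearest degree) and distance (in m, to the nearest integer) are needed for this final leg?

Leg 1 (207°, 4711 m): east 4711 sin 207° = -2138.75, north 4711 cos 207° = -4197.53
Leg 2 (N44°E, 831 m): east 831 sin 44° = 577.26, north 831 cos 44° = 597.77
Current position: (-1561.49, -3599.76). Target: (-160, 675). Remaining: Δeast = 1401.49, Δnorth = 4274.76.
Bearing = atan2(1401.49, 4274.76) mod 360° = 18.15°; distance = √((1401.49)² + (4274.76)²) = 4498.638 m.

018°, 4499 m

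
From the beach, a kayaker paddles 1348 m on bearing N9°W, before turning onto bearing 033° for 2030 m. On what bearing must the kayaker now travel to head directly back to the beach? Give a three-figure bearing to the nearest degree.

196°

Leg 1 (N9°W, 1348 m): east 1348 sin 351° = -210.87, north 1348 cos 351° = 1331.40
Leg 2 (033°, 2030 m): east 2030 sin 33° = 1105.62, north 2030 cos 33° = 1702.50
Net displacement: 894.74 east, 3033.91 north. Direction back to start is (-894.74, -3033.91): bearing = atan2(-894.74, -3033.91) mod 360° = 196.43° ≈ 196°.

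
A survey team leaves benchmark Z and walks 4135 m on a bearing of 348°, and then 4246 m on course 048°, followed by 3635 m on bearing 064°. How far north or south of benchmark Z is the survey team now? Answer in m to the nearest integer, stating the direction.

Leg 1 (348°, 4135 m): east 4135 sin 348° = -859.71, north 4135 cos 348° = 4044.64
Leg 2 (048°, 4246 m): east 4246 sin 48° = 3155.39, north 4246 cos 48° = 2841.13
Leg 3 (064°, 3635 m): east 3635 sin 64° = 3267.12, north 3635 cos 64° = 1593.48
Net north component: 8479.25 m.

8479 m north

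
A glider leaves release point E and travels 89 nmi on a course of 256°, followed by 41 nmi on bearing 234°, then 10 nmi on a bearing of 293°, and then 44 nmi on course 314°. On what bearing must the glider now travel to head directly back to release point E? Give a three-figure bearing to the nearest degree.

086°

Leg 1 (256°, 89 nmi): east 89 sin 256° = -86.36, north 89 cos 256° = -21.53
Leg 2 (234°, 41 nmi): east 41 sin 234° = -33.17, north 41 cos 234° = -24.10
Leg 3 (293°, 10 nmi): east 10 sin 293° = -9.21, north 10 cos 293° = 3.91
Leg 4 (314°, 44 nmi): east 44 sin 314° = -31.65, north 44 cos 314° = 30.56
Net displacement: -160.38 east, -11.16 north. Direction back to start is (160.38, 11.16): bearing = atan2(160.38, 11.16) mod 360° = 86.02° ≈ 086°.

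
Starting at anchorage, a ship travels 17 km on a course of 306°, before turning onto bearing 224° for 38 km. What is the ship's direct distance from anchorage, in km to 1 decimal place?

43.7 km

Leg 1 (306°, 17 km): east 17 sin 306° = -13.75, north 17 cos 306° = 9.99
Leg 2 (224°, 38 km): east 38 sin 224° = -26.40, north 38 cos 224° = -27.33
Net: -40.15 east, -17.34 north. Distance = √((-40.15)² + (-17.34)²) = 43.736 km.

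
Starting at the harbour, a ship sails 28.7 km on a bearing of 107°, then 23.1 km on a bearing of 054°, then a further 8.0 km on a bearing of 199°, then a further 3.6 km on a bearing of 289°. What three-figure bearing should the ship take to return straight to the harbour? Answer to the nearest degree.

Leg 1 (107°, 28.7 km): east 28.7 sin 107° = 27.45, north 28.7 cos 107° = -8.39
Leg 2 (054°, 23.1 km): east 23.1 sin 54° = 18.69, north 23.1 cos 54° = 13.58
Leg 3 (199°, 8.0 km): east 8.0 sin 199° = -2.60, north 8.0 cos 199° = -7.56
Leg 4 (289°, 3.6 km): east 3.6 sin 289° = -3.40, north 3.6 cos 289° = 1.17
Net displacement: 40.13 east, -1.21 north. Direction back to start is (-40.13, 1.21): bearing = atan2(-40.13, 1.21) mod 360° = 271.72° ≈ 272°.

272°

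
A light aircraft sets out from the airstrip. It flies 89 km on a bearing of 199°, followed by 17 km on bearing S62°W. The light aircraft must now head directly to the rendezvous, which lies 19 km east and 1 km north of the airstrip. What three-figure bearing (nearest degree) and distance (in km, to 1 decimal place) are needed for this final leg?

Leg 1 (199°, 89 km): east 89 sin 199° = -28.98, north 89 cos 199° = -84.15
Leg 2 (S62°W, 17 km): east 17 sin 242° = -15.01, north 17 cos 242° = -7.98
Current position: (-43.99, -92.13). Target: (19, 1). Remaining: Δeast = 62.99, Δnorth = 93.13.
Bearing = atan2(62.99, 93.13) mod 360° = 34.07°; distance = √((62.99)² + (93.13)²) = 112.431 km.

034°, 112.4 km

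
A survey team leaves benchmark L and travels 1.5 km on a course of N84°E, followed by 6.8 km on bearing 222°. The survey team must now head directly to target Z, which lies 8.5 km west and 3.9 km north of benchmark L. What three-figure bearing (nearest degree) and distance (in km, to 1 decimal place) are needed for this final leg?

328°, 10.3 km

Leg 1 (N84°E, 1.5 km): east 1.5 sin 84° = 1.49, north 1.5 cos 84° = 0.16
Leg 2 (222°, 6.8 km): east 6.8 sin 222° = -4.55, north 6.8 cos 222° = -5.05
Current position: (-3.06, -4.90). Target: (-8.5, 3.9). Remaining: Δeast = -5.44, Δnorth = 8.80.
Bearing = atan2(-5.44, 8.80) mod 360° = 328.26°; distance = √((-5.44)² + (8.80)²) = 10.344 km.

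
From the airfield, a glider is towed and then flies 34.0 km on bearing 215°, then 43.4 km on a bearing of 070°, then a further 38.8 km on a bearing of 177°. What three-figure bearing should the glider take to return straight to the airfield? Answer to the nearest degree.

Leg 1 (215°, 34.0 km): east 34.0 sin 215° = -19.50, north 34.0 cos 215° = -27.85
Leg 2 (070°, 43.4 km): east 43.4 sin 70° = 40.78, north 43.4 cos 70° = 14.84
Leg 3 (177°, 38.8 km): east 38.8 sin 177° = 2.03, north 38.8 cos 177° = -38.75
Net displacement: 23.31 east, -51.75 north. Direction back to start is (-23.31, 51.75): bearing = atan2(-23.31, 51.75) mod 360° = 335.75° ≈ 336°.

336°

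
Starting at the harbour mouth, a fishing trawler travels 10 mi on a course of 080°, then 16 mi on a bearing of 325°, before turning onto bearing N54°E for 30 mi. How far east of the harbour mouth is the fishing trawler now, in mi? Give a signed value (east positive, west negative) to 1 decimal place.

Leg 1 (080°, 10 mi): east 10 sin 80° = 9.85, north 10 cos 80° = 1.74
Leg 2 (325°, 16 mi): east 16 sin 325° = -9.18, north 16 cos 325° = 13.11
Leg 3 (N54°E, 30 mi): east 30 sin 54° = 24.27, north 30 cos 54° = 17.63
Net east component: 24.94 mi.

24.9 mi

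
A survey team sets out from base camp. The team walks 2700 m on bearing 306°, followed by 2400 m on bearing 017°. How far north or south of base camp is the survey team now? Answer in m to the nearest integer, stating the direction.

Leg 1 (306°, 2700 m): east 2700 sin 306° = -2184.35, north 2700 cos 306° = 1587.02
Leg 2 (017°, 2400 m): east 2400 sin 17° = 701.69, north 2400 cos 17° = 2295.13
Net north component: 3882.15 m.

3882 m north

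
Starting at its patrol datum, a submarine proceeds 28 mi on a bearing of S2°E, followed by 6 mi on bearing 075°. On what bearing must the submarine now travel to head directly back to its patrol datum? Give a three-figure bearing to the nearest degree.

Leg 1 (S2°E, 28 mi): east 28 sin 178° = 0.98, north 28 cos 178° = -27.98
Leg 2 (075°, 6 mi): east 6 sin 75° = 5.80, north 6 cos 75° = 1.55
Net displacement: 6.77 east, -26.43 north. Direction back to start is (-6.77, 26.43): bearing = atan2(-6.77, 26.43) mod 360° = 345.63° ≈ 346°.

346°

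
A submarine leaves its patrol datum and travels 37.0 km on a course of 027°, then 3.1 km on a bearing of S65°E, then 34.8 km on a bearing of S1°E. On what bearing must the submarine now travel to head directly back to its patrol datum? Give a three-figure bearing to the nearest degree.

279°

Leg 1 (027°, 37.0 km): east 37.0 sin 27° = 16.80, north 37.0 cos 27° = 32.97
Leg 2 (S65°E, 3.1 km): east 3.1 sin 115° = 2.81, north 3.1 cos 115° = -1.31
Leg 3 (S1°E, 34.8 km): east 34.8 sin 179° = 0.61, north 34.8 cos 179° = -34.79
Net displacement: 20.21 east, -3.14 north. Direction back to start is (-20.21, 3.14): bearing = atan2(-20.21, 3.14) mod 360° = 278.82° ≈ 279°.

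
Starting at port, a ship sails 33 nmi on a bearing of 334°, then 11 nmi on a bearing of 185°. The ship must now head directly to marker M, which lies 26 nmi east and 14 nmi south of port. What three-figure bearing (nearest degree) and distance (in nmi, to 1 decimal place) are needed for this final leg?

128°, 52.8 nmi

Leg 1 (334°, 33 nmi): east 33 sin 334° = -14.47, north 33 cos 334° = 29.66
Leg 2 (185°, 11 nmi): east 11 sin 185° = -0.96, north 11 cos 185° = -10.96
Current position: (-15.42, 18.70). Target: (26, -14). Remaining: Δeast = 41.42, Δnorth = -32.70.
Bearing = atan2(41.42, -32.70) mod 360° = 128.29°; distance = √((41.42)² + (-32.70)²) = 52.777 nmi.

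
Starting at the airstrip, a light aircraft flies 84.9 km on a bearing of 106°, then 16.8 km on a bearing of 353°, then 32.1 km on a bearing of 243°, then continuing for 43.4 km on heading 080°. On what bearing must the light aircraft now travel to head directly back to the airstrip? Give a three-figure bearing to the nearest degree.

278°

Leg 1 (106°, 84.9 km): east 84.9 sin 106° = 81.61, north 84.9 cos 106° = -23.40
Leg 2 (353°, 16.8 km): east 16.8 sin 353° = -2.05, north 16.8 cos 353° = 16.67
Leg 3 (243°, 32.1 km): east 32.1 sin 243° = -28.60, north 32.1 cos 243° = -14.57
Leg 4 (080°, 43.4 km): east 43.4 sin 80° = 42.74, north 43.4 cos 80° = 7.54
Net displacement: 93.70 east, -13.76 north. Direction back to start is (-93.70, 13.76): bearing = atan2(-93.70, 13.76) mod 360° = 278.36° ≈ 278°.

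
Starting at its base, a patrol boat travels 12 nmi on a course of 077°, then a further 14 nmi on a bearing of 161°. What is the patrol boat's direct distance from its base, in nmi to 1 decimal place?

19.4 nmi

Leg 1 (077°, 12 nmi): east 12 sin 77° = 11.69, north 12 cos 77° = 2.70
Leg 2 (161°, 14 nmi): east 14 sin 161° = 4.56, north 14 cos 161° = -13.24
Net: 16.25 east, -10.54 north. Distance = √((16.25)² + (-10.54)²) = 19.368 nmi.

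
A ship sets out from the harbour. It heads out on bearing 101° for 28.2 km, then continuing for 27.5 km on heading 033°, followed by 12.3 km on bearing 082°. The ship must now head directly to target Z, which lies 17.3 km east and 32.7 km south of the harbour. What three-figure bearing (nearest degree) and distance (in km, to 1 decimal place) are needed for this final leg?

Leg 1 (101°, 28.2 km): east 28.2 sin 101° = 27.68, north 28.2 cos 101° = -5.38
Leg 2 (033°, 27.5 km): east 27.5 sin 33° = 14.98, north 27.5 cos 33° = 23.06
Leg 3 (082°, 12.3 km): east 12.3 sin 82° = 12.18, north 12.3 cos 82° = 1.71
Current position: (54.84, 19.39). Target: (17.3, -32.7). Remaining: Δeast = -37.54, Δnorth = -52.09.
Bearing = atan2(-37.54, -52.09) mod 360° = 215.78°; distance = √((-37.54)² + (-52.09)²) = 64.211 km.

216°, 64.2 km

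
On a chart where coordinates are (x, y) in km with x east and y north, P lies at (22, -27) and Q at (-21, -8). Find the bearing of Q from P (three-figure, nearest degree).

Δeast = -21 − 22 = -43.00; Δnorth = -8 − -27 = 19.00.
Bearing = atan2(Δeast, Δnorth) mod 360° = 293.84° ≈ 294°.

294°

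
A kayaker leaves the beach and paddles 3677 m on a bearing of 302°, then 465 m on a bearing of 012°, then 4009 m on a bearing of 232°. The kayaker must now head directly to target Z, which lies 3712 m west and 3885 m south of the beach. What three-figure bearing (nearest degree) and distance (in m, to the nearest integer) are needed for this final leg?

147°, 4548 m

Leg 1 (302°, 3677 m): east 3677 sin 302° = -3118.27, north 3677 cos 302° = 1948.51
Leg 2 (012°, 465 m): east 465 sin 12° = 96.68, north 465 cos 12° = 454.84
Leg 3 (232°, 4009 m): east 4009 sin 232° = -3159.14, north 4009 cos 232° = -2468.19
Current position: (-6180.73, -64.84). Target: (-3712, -3885). Remaining: Δeast = 2468.73, Δnorth = -3820.16.
Bearing = atan2(2468.73, -3820.16) mod 360° = 147.13°; distance = √((2468.73)² + (-3820.16)²) = 4548.437 m.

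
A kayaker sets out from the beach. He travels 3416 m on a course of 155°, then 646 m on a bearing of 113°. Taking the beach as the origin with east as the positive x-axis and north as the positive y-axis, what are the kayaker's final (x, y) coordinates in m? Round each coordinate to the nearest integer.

Leg 1 (155°, 3416 m): east 3416 sin 155° = 1443.66, north 3416 cos 155° = -3095.95
Leg 2 (113°, 646 m): east 646 sin 113° = 594.65, north 646 cos 113° = -252.41
Summing: 2038.31 m east, -3348.36 m north → (2038, -3348).

(2038, -3348)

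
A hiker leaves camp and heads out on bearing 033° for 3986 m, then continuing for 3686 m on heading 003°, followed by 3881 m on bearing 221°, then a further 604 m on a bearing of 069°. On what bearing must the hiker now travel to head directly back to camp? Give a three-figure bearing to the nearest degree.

Leg 1 (033°, 3986 m): east 3986 sin 33° = 2170.93, north 3986 cos 33° = 3342.94
Leg 2 (003°, 3686 m): east 3686 sin 3° = 192.91, north 3686 cos 3° = 3680.95
Leg 3 (221°, 3881 m): east 3881 sin 221° = -2546.17, north 3881 cos 221° = -2929.03
Leg 4 (069°, 604 m): east 604 sin 69° = 563.88, north 604 cos 69° = 216.45
Net displacement: 381.56 east, 4311.32 north. Direction back to start is (-381.56, -4311.32): bearing = atan2(-381.56, -4311.32) mod 360° = 185.06° ≈ 185°.

185°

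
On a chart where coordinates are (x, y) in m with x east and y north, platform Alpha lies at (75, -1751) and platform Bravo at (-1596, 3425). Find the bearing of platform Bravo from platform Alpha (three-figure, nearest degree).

342°

Δeast = -1596 − 75 = -1671.00; Δnorth = 3425 − -1751 = 5176.00.
Bearing = atan2(Δeast, Δnorth) mod 360° = 342.11° ≈ 342°.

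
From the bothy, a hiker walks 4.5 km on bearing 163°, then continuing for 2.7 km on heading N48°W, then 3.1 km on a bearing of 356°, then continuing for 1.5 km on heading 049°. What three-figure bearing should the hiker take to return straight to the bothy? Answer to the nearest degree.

Leg 1 (163°, 4.5 km): east 4.5 sin 163° = 1.32, north 4.5 cos 163° = -4.30
Leg 2 (N48°W, 2.7 km): east 2.7 sin 312° = -2.01, north 2.7 cos 312° = 1.81
Leg 3 (356°, 3.1 km): east 3.1 sin 356° = -0.22, north 3.1 cos 356° = 3.09
Leg 4 (049°, 1.5 km): east 1.5 sin 49° = 1.13, north 1.5 cos 49° = 0.98
Net displacement: 0.23 east, 1.58 north. Direction back to start is (-0.23, -1.58): bearing = atan2(-0.23, -1.58) mod 360° = 188.11° ≈ 188°.

188°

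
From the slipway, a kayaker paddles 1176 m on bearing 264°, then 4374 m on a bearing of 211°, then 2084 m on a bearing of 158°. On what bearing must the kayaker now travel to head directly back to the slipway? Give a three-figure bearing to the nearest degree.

Leg 1 (264°, 1176 m): east 1176 sin 264° = -1169.56, north 1176 cos 264° = -122.93
Leg 2 (211°, 4374 m): east 4374 sin 211° = -2252.78, north 4374 cos 211° = -3749.25
Leg 3 (158°, 2084 m): east 2084 sin 158° = 780.68, north 2084 cos 158° = -1932.25
Net displacement: -2641.65 east, -5804.43 north. Direction back to start is (2641.65, 5804.43): bearing = atan2(2641.65, 5804.43) mod 360° = 24.47° ≈ 024°.

024°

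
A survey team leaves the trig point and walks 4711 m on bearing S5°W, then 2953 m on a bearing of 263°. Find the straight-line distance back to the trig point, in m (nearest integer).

6058 m

Leg 1 (S5°W, 4711 m): east 4711 sin 185° = -410.59, north 4711 cos 185° = -4693.07
Leg 2 (263°, 2953 m): east 2953 sin 263° = -2930.99, north 2953 cos 263° = -359.88
Net: -3341.58 east, -5052.95 north. Distance = √((-3341.58)² + (-5052.95)²) = 6057.928 m.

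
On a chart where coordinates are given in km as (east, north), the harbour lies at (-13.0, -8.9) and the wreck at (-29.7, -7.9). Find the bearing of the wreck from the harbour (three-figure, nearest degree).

Δeast = -29.7 − -13.0 = -16.70; Δnorth = -7.9 − -8.9 = 1.00.
Bearing = atan2(Δeast, Δnorth) mod 360° = 273.43° ≈ 273°.

273°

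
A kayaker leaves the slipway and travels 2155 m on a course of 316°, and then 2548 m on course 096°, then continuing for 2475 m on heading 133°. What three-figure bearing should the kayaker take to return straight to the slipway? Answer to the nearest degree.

Leg 1 (316°, 2155 m): east 2155 sin 316° = -1496.99, north 2155 cos 316° = 1550.18
Leg 2 (096°, 2548 m): east 2548 sin 96° = 2534.04, north 2548 cos 96° = -266.34
Leg 3 (133°, 2475 m): east 2475 sin 133° = 1810.10, north 2475 cos 133° = -1687.95
Net displacement: 2847.15 east, -404.11 north. Direction back to start is (-2847.15, 404.11): bearing = atan2(-2847.15, 404.11) mod 360° = 278.08° ≈ 278°.

278°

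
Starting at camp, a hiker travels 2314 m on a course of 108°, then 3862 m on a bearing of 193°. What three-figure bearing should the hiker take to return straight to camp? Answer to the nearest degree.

343°

Leg 1 (108°, 2314 m): east 2314 sin 108° = 2200.74, north 2314 cos 108° = -715.07
Leg 2 (193°, 3862 m): east 3862 sin 193° = -868.76, north 3862 cos 193° = -3763.02
Net displacement: 1331.98 east, -4478.08 north. Direction back to start is (-1331.98, 4478.08): bearing = atan2(-1331.98, 4478.08) mod 360° = 343.44° ≈ 343°.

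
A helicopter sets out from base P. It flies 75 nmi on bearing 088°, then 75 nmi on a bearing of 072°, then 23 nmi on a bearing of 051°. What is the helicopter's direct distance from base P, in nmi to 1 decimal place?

169.0 nmi

Leg 1 (088°, 75 nmi): east 75 sin 88° = 74.95, north 75 cos 88° = 2.62
Leg 2 (072°, 75 nmi): east 75 sin 72° = 71.33, north 75 cos 72° = 23.18
Leg 3 (051°, 23 nmi): east 23 sin 51° = 17.87, north 23 cos 51° = 14.47
Net: 164.16 east, 40.27 north. Distance = √((164.16)² + (40.27)²) = 169.025 nmi.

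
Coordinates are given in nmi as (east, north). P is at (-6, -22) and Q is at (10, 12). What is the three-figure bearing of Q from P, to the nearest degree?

025°

Δeast = 10 − -6 = 16.00; Δnorth = 12 − -22 = 34.00.
Bearing = atan2(Δeast, Δnorth) mod 360° = 25.20° ≈ 025°.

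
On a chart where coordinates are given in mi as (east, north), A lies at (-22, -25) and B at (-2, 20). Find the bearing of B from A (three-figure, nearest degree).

Δeast = -2 − -22 = 20.00; Δnorth = 20 − -25 = 45.00.
Bearing = atan2(Δeast, Δnorth) mod 360° = 23.96° ≈ 024°.

024°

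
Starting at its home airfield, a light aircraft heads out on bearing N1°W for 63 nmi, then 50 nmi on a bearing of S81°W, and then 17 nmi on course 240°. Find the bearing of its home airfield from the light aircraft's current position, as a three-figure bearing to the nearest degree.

Leg 1 (N1°W, 63 nmi): east 63 sin 359° = -1.10, north 63 cos 359° = 62.99
Leg 2 (S81°W, 50 nmi): east 50 sin 261° = -49.38, north 50 cos 261° = -7.82
Leg 3 (240°, 17 nmi): east 17 sin 240° = -14.72, north 17 cos 240° = -8.50
Net displacement: -65.21 east, 46.67 north. Direction back to start is (65.21, -46.67): bearing = atan2(65.21, -46.67) mod 360° = 125.59° ≈ 126°.

126°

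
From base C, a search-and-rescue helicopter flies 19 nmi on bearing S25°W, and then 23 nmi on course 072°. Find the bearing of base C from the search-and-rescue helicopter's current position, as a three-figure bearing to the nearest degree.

Leg 1 (S25°W, 19 nmi): east 19 sin 205° = -8.03, north 19 cos 205° = -17.22
Leg 2 (072°, 23 nmi): east 23 sin 72° = 21.87, north 23 cos 72° = 7.11
Net displacement: 13.84 east, -10.11 north. Direction back to start is (-13.84, 10.11): bearing = atan2(-13.84, 10.11) mod 360° = 306.15° ≈ 306°.

306°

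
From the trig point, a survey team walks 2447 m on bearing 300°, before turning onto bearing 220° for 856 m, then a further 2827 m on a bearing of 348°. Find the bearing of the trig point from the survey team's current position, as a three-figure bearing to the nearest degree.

Leg 1 (300°, 2447 m): east 2447 sin 300° = -2119.16, north 2447 cos 300° = 1223.50
Leg 2 (220°, 856 m): east 856 sin 220° = -550.23, north 856 cos 220° = -655.73
Leg 3 (348°, 2827 m): east 2827 sin 348° = -587.77, north 2827 cos 348° = 2765.22
Net displacement: -3257.16 east, 3332.99 north. Direction back to start is (3257.16, -3332.99): bearing = atan2(3257.16, -3332.99) mod 360° = 135.66° ≈ 136°.

136°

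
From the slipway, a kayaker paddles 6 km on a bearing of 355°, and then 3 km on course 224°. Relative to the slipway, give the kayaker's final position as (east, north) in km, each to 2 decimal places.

Leg 1 (355°, 6 km): east 6 sin 355° = -0.52, north 6 cos 355° = 5.98
Leg 2 (224°, 3 km): east 3 sin 224° = -2.08, north 3 cos 224° = -2.16
Summing: -2.61 km east, 3.82 km north → (-2.61, 3.82).

(-2.61, 3.82)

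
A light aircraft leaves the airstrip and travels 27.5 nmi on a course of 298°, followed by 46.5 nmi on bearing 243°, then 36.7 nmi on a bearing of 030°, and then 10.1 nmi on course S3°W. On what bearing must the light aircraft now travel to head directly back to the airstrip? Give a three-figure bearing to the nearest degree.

Leg 1 (298°, 27.5 nmi): east 27.5 sin 298° = -24.28, north 27.5 cos 298° = 12.91
Leg 2 (243°, 46.5 nmi): east 46.5 sin 243° = -41.43, north 46.5 cos 243° = -21.11
Leg 3 (030°, 36.7 nmi): east 36.7 sin 30° = 18.35, north 36.7 cos 30° = 31.78
Leg 4 (S3°W, 10.1 nmi): east 10.1 sin 183° = -0.53, north 10.1 cos 183° = -10.09
Net displacement: -47.89 east, 13.50 north. Direction back to start is (47.89, -13.50): bearing = atan2(47.89, -13.50) mod 360° = 105.74° ≈ 106°.

106°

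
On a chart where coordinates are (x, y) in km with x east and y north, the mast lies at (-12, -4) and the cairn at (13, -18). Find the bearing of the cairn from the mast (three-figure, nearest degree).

119°

Δeast = 13 − -12 = 25.00; Δnorth = -18 − -4 = -14.00.
Bearing = atan2(Δeast, Δnorth) mod 360° = 119.25° ≈ 119°.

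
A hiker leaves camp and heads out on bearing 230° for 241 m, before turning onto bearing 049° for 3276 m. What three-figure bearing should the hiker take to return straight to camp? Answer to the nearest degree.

Leg 1 (230°, 241 m): east 241 sin 230° = -184.62, north 241 cos 230° = -154.91
Leg 2 (049°, 3276 m): east 3276 sin 49° = 2472.43, north 3276 cos 49° = 2149.25
Net displacement: 2287.81 east, 1994.34 north. Direction back to start is (-2287.81, -1994.34): bearing = atan2(-2287.81, -1994.34) mod 360° = 228.92° ≈ 229°.

229°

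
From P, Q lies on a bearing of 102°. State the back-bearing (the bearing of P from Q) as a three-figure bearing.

Back-bearing = 102° + 180° = 282°.

282°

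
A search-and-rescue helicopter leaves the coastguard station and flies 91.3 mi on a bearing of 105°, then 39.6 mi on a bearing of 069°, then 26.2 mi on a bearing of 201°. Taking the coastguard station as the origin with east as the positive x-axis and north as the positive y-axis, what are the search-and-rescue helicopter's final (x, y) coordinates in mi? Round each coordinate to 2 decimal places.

(115.77, -33.90)

Leg 1 (105°, 91.3 mi): east 91.3 sin 105° = 88.19, north 91.3 cos 105° = -23.63
Leg 2 (069°, 39.6 mi): east 39.6 sin 69° = 36.97, north 39.6 cos 69° = 14.19
Leg 3 (201°, 26.2 mi): east 26.2 sin 201° = -9.39, north 26.2 cos 201° = -24.46
Summing: 115.77 mi east, -33.90 mi north → (115.77, -33.90).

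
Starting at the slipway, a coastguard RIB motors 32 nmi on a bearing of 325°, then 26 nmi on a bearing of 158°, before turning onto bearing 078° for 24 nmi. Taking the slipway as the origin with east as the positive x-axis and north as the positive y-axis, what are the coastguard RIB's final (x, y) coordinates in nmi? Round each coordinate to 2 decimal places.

Leg 1 (325°, 32 nmi): east 32 sin 325° = -18.35, north 32 cos 325° = 26.21
Leg 2 (158°, 26 nmi): east 26 sin 158° = 9.74, north 26 cos 158° = -24.11
Leg 3 (078°, 24 nmi): east 24 sin 78° = 23.48, north 24 cos 78° = 4.99
Summing: 14.86 nmi east, 7.10 nmi north → (14.86, 7.10).

(14.86, 7.10)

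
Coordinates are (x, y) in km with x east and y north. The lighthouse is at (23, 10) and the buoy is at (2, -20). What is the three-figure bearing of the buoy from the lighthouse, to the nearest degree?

Δeast = 2 − 23 = -21.00; Δnorth = -20 − 10 = -30.00.
Bearing = atan2(Δeast, Δnorth) mod 360° = 214.99° ≈ 215°.

215°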